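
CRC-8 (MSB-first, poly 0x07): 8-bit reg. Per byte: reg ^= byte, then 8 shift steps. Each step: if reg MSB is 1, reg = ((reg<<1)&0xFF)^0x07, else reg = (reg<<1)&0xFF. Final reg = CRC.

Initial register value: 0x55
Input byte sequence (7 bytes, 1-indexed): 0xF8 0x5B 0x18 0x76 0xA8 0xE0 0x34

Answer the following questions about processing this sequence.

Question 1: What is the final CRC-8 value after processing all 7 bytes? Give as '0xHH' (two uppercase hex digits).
After byte 1 (0xF8): reg=0x4A
After byte 2 (0x5B): reg=0x77
After byte 3 (0x18): reg=0x0A
After byte 4 (0x76): reg=0x73
After byte 5 (0xA8): reg=0x0F
After byte 6 (0xE0): reg=0x83
After byte 7 (0x34): reg=0x0C

Answer: 0x0C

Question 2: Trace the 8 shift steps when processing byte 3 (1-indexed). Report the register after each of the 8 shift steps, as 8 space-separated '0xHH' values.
Answer: 0xDE 0xBB 0x71 0xE2 0xC3 0x81 0x05 0x0A

Derivation:
After byte 1 (0xF8): reg=0x4A
After byte 2 (0x5B): reg=0x77
Register before byte 3: 0x77
After XOR with byte 0x18: 0x6F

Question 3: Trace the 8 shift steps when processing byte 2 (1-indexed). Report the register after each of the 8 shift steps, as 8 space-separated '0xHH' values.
Answer: 0x22 0x44 0x88 0x17 0x2E 0x5C 0xB8 0x77

Derivation:
After byte 1 (0xF8): reg=0x4A
Register before byte 2: 0x4A
After XOR with byte 0x5B: 0x11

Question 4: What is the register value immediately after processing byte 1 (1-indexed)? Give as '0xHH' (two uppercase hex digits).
After byte 1 (0xF8): reg=0x4A

Answer: 0x4A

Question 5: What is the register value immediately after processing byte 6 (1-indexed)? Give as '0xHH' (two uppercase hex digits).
After byte 1 (0xF8): reg=0x4A
After byte 2 (0x5B): reg=0x77
After byte 3 (0x18): reg=0x0A
After byte 4 (0x76): reg=0x73
After byte 5 (0xA8): reg=0x0F
After byte 6 (0xE0): reg=0x83

Answer: 0x83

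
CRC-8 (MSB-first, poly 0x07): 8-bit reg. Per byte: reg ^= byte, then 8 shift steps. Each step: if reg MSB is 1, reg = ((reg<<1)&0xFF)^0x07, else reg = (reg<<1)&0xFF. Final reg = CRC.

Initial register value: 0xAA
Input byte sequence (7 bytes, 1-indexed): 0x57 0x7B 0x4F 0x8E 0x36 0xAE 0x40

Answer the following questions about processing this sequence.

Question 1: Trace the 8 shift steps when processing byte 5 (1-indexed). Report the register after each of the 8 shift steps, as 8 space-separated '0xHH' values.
Answer: 0xF6 0xEB 0xD1 0xA5 0x4D 0x9A 0x33 0x66

Derivation:
After byte 1 (0x57): reg=0xFD
After byte 2 (0x7B): reg=0x9B
After byte 3 (0x4F): reg=0x22
After byte 4 (0x8E): reg=0x4D
Register before byte 5: 0x4D
After XOR with byte 0x36: 0x7B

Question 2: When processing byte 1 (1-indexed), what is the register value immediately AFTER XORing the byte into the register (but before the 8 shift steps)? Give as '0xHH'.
Answer: 0xFD

Derivation:
Register before byte 1: 0xAA
Byte 1: 0x57
0xAA XOR 0x57 = 0xFD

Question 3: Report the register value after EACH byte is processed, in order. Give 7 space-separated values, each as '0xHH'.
0xFD 0x9B 0x22 0x4D 0x66 0x76 0x82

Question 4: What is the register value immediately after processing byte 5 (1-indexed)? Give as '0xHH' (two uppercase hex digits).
Answer: 0x66

Derivation:
After byte 1 (0x57): reg=0xFD
After byte 2 (0x7B): reg=0x9B
After byte 3 (0x4F): reg=0x22
After byte 4 (0x8E): reg=0x4D
After byte 5 (0x36): reg=0x66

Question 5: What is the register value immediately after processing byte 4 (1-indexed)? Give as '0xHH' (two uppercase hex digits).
Answer: 0x4D

Derivation:
After byte 1 (0x57): reg=0xFD
After byte 2 (0x7B): reg=0x9B
After byte 3 (0x4F): reg=0x22
After byte 4 (0x8E): reg=0x4D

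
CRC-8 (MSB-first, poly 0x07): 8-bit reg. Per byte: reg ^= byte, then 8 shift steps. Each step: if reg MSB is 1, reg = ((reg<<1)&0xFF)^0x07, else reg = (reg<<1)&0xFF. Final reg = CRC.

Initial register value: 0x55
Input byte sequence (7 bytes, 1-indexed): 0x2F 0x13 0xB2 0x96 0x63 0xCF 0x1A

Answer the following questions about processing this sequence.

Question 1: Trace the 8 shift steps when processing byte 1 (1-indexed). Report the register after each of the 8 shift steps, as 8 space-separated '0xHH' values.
Register before byte 1: 0x55
After XOR with byte 0x2F: 0x7A

Answer: 0xF4 0xEF 0xD9 0xB5 0x6D 0xDA 0xB3 0x61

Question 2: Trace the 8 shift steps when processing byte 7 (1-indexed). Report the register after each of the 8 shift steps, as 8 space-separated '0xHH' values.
Answer: 0x15 0x2A 0x54 0xA8 0x57 0xAE 0x5B 0xB6

Derivation:
After byte 1 (0x2F): reg=0x61
After byte 2 (0x13): reg=0x59
After byte 3 (0xB2): reg=0x9F
After byte 4 (0x96): reg=0x3F
After byte 5 (0x63): reg=0x93
After byte 6 (0xCF): reg=0x93
Register before byte 7: 0x93
After XOR with byte 0x1A: 0x89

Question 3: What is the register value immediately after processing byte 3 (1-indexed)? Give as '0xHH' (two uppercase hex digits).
After byte 1 (0x2F): reg=0x61
After byte 2 (0x13): reg=0x59
After byte 3 (0xB2): reg=0x9F

Answer: 0x9F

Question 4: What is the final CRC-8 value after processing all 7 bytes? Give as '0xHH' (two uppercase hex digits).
Answer: 0xB6

Derivation:
After byte 1 (0x2F): reg=0x61
After byte 2 (0x13): reg=0x59
After byte 3 (0xB2): reg=0x9F
After byte 4 (0x96): reg=0x3F
After byte 5 (0x63): reg=0x93
After byte 6 (0xCF): reg=0x93
After byte 7 (0x1A): reg=0xB6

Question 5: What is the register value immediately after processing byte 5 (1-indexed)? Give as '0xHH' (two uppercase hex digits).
After byte 1 (0x2F): reg=0x61
After byte 2 (0x13): reg=0x59
After byte 3 (0xB2): reg=0x9F
After byte 4 (0x96): reg=0x3F
After byte 5 (0x63): reg=0x93

Answer: 0x93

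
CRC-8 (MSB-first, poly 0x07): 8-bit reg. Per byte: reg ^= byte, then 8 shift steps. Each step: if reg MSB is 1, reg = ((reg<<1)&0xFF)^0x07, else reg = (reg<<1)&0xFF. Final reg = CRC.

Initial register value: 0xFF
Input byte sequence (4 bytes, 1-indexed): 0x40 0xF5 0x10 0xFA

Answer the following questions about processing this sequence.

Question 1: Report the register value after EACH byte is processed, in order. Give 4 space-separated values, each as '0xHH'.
0x34 0x49 0x88 0x59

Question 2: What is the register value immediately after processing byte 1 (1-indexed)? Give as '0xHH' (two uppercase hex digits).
Answer: 0x34

Derivation:
After byte 1 (0x40): reg=0x34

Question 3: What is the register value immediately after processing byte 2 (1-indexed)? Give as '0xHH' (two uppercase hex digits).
After byte 1 (0x40): reg=0x34
After byte 2 (0xF5): reg=0x49

Answer: 0x49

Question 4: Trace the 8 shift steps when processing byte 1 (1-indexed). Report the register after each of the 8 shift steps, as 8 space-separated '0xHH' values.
Answer: 0x79 0xF2 0xE3 0xC1 0x85 0x0D 0x1A 0x34

Derivation:
Register before byte 1: 0xFF
After XOR with byte 0x40: 0xBF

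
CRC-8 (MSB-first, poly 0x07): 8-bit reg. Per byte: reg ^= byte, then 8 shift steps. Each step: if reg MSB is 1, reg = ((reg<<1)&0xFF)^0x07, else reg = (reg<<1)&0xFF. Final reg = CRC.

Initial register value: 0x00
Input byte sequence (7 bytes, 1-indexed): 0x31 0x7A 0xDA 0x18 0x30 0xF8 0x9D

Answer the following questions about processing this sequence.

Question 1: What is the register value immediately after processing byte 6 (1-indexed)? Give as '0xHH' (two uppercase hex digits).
Answer: 0x72

Derivation:
After byte 1 (0x31): reg=0x97
After byte 2 (0x7A): reg=0x8D
After byte 3 (0xDA): reg=0xA2
After byte 4 (0x18): reg=0x2F
After byte 5 (0x30): reg=0x5D
After byte 6 (0xF8): reg=0x72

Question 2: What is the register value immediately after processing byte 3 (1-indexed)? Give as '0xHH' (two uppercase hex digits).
After byte 1 (0x31): reg=0x97
After byte 2 (0x7A): reg=0x8D
After byte 3 (0xDA): reg=0xA2

Answer: 0xA2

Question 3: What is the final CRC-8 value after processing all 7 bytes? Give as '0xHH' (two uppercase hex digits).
Answer: 0x83

Derivation:
After byte 1 (0x31): reg=0x97
After byte 2 (0x7A): reg=0x8D
After byte 3 (0xDA): reg=0xA2
After byte 4 (0x18): reg=0x2F
After byte 5 (0x30): reg=0x5D
After byte 6 (0xF8): reg=0x72
After byte 7 (0x9D): reg=0x83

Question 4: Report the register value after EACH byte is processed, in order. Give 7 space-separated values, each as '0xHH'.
0x97 0x8D 0xA2 0x2F 0x5D 0x72 0x83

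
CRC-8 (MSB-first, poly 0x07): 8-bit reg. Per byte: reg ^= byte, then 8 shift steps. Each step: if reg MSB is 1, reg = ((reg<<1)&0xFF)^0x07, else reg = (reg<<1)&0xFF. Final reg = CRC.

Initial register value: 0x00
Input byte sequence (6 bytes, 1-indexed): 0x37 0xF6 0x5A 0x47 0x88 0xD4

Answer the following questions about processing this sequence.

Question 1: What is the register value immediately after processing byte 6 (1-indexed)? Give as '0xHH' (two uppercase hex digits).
After byte 1 (0x37): reg=0x85
After byte 2 (0xF6): reg=0x5E
After byte 3 (0x5A): reg=0x1C
After byte 4 (0x47): reg=0x86
After byte 5 (0x88): reg=0x2A
After byte 6 (0xD4): reg=0xF4

Answer: 0xF4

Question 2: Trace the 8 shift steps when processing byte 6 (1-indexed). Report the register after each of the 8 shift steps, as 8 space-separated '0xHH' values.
Answer: 0xFB 0xF1 0xE5 0xCD 0x9D 0x3D 0x7A 0xF4

Derivation:
After byte 1 (0x37): reg=0x85
After byte 2 (0xF6): reg=0x5E
After byte 3 (0x5A): reg=0x1C
After byte 4 (0x47): reg=0x86
After byte 5 (0x88): reg=0x2A
Register before byte 6: 0x2A
After XOR with byte 0xD4: 0xFE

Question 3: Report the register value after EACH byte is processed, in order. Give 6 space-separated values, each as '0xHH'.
0x85 0x5E 0x1C 0x86 0x2A 0xF4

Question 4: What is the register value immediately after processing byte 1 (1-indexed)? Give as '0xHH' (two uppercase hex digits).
Answer: 0x85

Derivation:
After byte 1 (0x37): reg=0x85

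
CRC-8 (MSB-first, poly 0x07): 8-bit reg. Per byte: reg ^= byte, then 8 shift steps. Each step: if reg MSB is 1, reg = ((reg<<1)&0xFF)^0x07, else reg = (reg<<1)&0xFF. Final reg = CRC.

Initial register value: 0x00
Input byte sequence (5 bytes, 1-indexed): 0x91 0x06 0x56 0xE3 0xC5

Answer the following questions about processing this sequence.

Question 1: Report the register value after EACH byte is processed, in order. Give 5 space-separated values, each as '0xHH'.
0xFE 0xE6 0x19 0xE8 0xC3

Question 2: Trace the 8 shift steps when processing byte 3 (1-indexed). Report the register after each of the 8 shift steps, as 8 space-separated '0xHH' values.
Answer: 0x67 0xCE 0x9B 0x31 0x62 0xC4 0x8F 0x19

Derivation:
After byte 1 (0x91): reg=0xFE
After byte 2 (0x06): reg=0xE6
Register before byte 3: 0xE6
After XOR with byte 0x56: 0xB0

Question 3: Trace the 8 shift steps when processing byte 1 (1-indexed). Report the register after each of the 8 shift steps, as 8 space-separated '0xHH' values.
Register before byte 1: 0x00
After XOR with byte 0x91: 0x91

Answer: 0x25 0x4A 0x94 0x2F 0x5E 0xBC 0x7F 0xFE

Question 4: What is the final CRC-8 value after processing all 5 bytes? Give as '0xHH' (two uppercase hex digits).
After byte 1 (0x91): reg=0xFE
After byte 2 (0x06): reg=0xE6
After byte 3 (0x56): reg=0x19
After byte 4 (0xE3): reg=0xE8
After byte 5 (0xC5): reg=0xC3

Answer: 0xC3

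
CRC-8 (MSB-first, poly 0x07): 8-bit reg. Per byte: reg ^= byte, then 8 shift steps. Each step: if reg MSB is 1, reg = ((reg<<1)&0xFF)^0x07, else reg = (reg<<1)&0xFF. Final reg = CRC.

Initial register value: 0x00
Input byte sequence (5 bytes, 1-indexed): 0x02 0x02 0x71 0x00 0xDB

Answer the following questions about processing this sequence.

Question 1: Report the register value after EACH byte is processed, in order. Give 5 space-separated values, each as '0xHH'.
0x0E 0x24 0xAC 0x4D 0xEB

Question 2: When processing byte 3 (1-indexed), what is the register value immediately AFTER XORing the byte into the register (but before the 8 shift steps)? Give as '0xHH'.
Register before byte 3: 0x24
Byte 3: 0x71
0x24 XOR 0x71 = 0x55

Answer: 0x55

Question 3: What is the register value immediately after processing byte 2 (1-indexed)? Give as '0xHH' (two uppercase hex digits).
Answer: 0x24

Derivation:
After byte 1 (0x02): reg=0x0E
After byte 2 (0x02): reg=0x24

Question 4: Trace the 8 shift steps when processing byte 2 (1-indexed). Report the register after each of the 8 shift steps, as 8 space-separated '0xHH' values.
After byte 1 (0x02): reg=0x0E
Register before byte 2: 0x0E
After XOR with byte 0x02: 0x0C

Answer: 0x18 0x30 0x60 0xC0 0x87 0x09 0x12 0x24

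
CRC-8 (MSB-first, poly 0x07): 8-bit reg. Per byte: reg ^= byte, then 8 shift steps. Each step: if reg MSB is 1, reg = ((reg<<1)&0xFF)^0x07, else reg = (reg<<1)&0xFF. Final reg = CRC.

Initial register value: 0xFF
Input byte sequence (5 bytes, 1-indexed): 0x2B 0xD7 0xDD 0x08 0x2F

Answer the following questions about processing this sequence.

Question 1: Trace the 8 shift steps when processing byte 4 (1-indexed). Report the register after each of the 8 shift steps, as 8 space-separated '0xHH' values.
After byte 1 (0x2B): reg=0x22
After byte 2 (0xD7): reg=0xC5
After byte 3 (0xDD): reg=0x48
Register before byte 4: 0x48
After XOR with byte 0x08: 0x40

Answer: 0x80 0x07 0x0E 0x1C 0x38 0x70 0xE0 0xC7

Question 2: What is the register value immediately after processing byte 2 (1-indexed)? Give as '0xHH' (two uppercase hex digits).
Answer: 0xC5

Derivation:
After byte 1 (0x2B): reg=0x22
After byte 2 (0xD7): reg=0xC5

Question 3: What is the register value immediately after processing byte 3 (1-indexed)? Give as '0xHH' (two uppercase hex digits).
After byte 1 (0x2B): reg=0x22
After byte 2 (0xD7): reg=0xC5
After byte 3 (0xDD): reg=0x48

Answer: 0x48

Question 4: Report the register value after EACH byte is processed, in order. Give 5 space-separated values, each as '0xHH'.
0x22 0xC5 0x48 0xC7 0x96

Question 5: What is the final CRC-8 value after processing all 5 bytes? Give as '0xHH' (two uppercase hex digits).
After byte 1 (0x2B): reg=0x22
After byte 2 (0xD7): reg=0xC5
After byte 3 (0xDD): reg=0x48
After byte 4 (0x08): reg=0xC7
After byte 5 (0x2F): reg=0x96

Answer: 0x96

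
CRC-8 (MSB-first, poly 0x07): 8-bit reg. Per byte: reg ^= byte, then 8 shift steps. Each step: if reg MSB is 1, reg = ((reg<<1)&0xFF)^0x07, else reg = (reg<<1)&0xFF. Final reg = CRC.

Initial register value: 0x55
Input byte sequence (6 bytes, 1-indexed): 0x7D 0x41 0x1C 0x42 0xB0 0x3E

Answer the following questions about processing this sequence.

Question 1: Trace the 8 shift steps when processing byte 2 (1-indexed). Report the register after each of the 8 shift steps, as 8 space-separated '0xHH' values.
After byte 1 (0x7D): reg=0xD8
Register before byte 2: 0xD8
After XOR with byte 0x41: 0x99

Answer: 0x35 0x6A 0xD4 0xAF 0x59 0xB2 0x63 0xC6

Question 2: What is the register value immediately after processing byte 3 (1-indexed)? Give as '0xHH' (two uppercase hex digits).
Answer: 0x08

Derivation:
After byte 1 (0x7D): reg=0xD8
After byte 2 (0x41): reg=0xC6
After byte 3 (0x1C): reg=0x08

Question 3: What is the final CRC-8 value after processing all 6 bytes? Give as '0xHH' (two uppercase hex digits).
Answer: 0xF4

Derivation:
After byte 1 (0x7D): reg=0xD8
After byte 2 (0x41): reg=0xC6
After byte 3 (0x1C): reg=0x08
After byte 4 (0x42): reg=0xF1
After byte 5 (0xB0): reg=0xC0
After byte 6 (0x3E): reg=0xF4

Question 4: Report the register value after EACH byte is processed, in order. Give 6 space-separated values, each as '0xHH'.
0xD8 0xC6 0x08 0xF1 0xC0 0xF4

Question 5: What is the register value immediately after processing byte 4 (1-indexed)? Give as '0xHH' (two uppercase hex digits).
After byte 1 (0x7D): reg=0xD8
After byte 2 (0x41): reg=0xC6
After byte 3 (0x1C): reg=0x08
After byte 4 (0x42): reg=0xF1

Answer: 0xF1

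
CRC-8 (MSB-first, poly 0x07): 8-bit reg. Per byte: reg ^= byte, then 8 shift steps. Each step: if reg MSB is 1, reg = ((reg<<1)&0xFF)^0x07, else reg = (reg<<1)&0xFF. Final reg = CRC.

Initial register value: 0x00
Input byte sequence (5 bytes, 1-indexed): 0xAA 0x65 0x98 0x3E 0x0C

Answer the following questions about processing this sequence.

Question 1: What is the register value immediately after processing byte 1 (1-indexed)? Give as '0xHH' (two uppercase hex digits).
Answer: 0x5F

Derivation:
After byte 1 (0xAA): reg=0x5F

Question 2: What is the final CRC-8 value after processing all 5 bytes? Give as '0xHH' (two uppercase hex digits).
After byte 1 (0xAA): reg=0x5F
After byte 2 (0x65): reg=0xA6
After byte 3 (0x98): reg=0xBA
After byte 4 (0x3E): reg=0x95
After byte 5 (0x0C): reg=0xC6

Answer: 0xC6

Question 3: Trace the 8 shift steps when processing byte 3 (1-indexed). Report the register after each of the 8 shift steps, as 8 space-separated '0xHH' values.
Answer: 0x7C 0xF8 0xF7 0xE9 0xD5 0xAD 0x5D 0xBA

Derivation:
After byte 1 (0xAA): reg=0x5F
After byte 2 (0x65): reg=0xA6
Register before byte 3: 0xA6
After XOR with byte 0x98: 0x3E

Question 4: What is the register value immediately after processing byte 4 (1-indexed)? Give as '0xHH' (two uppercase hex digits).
After byte 1 (0xAA): reg=0x5F
After byte 2 (0x65): reg=0xA6
After byte 3 (0x98): reg=0xBA
After byte 4 (0x3E): reg=0x95

Answer: 0x95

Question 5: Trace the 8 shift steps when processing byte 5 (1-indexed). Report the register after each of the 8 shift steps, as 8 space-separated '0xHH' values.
Answer: 0x35 0x6A 0xD4 0xAF 0x59 0xB2 0x63 0xC6

Derivation:
After byte 1 (0xAA): reg=0x5F
After byte 2 (0x65): reg=0xA6
After byte 3 (0x98): reg=0xBA
After byte 4 (0x3E): reg=0x95
Register before byte 5: 0x95
After XOR with byte 0x0C: 0x99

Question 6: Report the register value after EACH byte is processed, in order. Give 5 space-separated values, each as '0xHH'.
0x5F 0xA6 0xBA 0x95 0xC6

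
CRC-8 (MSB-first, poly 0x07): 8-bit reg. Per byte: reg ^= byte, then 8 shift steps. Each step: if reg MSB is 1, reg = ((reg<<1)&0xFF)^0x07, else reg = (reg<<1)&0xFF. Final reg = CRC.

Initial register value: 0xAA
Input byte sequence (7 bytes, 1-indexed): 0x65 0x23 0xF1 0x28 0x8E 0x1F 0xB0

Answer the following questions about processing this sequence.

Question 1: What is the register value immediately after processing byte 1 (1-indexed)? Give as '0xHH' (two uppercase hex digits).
Answer: 0x63

Derivation:
After byte 1 (0x65): reg=0x63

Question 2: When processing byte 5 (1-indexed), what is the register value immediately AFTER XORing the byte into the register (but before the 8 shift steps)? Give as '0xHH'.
Answer: 0xD1

Derivation:
Register before byte 5: 0x5F
Byte 5: 0x8E
0x5F XOR 0x8E = 0xD1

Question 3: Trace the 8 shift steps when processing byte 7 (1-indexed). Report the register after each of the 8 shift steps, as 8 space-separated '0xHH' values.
Answer: 0x84 0x0F 0x1E 0x3C 0x78 0xF0 0xE7 0xC9

Derivation:
After byte 1 (0x65): reg=0x63
After byte 2 (0x23): reg=0xC7
After byte 3 (0xF1): reg=0x82
After byte 4 (0x28): reg=0x5F
After byte 5 (0x8E): reg=0x39
After byte 6 (0x1F): reg=0xF2
Register before byte 7: 0xF2
After XOR with byte 0xB0: 0x42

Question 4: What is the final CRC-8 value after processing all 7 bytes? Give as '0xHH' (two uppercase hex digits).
Answer: 0xC9

Derivation:
After byte 1 (0x65): reg=0x63
After byte 2 (0x23): reg=0xC7
After byte 3 (0xF1): reg=0x82
After byte 4 (0x28): reg=0x5F
After byte 5 (0x8E): reg=0x39
After byte 6 (0x1F): reg=0xF2
After byte 7 (0xB0): reg=0xC9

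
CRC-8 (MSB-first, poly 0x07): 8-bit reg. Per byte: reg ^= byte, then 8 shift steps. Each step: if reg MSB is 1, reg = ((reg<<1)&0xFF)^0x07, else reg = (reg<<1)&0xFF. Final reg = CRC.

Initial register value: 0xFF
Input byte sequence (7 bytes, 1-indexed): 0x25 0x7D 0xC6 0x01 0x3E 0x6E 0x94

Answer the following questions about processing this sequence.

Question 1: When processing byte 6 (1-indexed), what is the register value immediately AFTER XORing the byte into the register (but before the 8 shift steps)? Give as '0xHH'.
Answer: 0x4D

Derivation:
Register before byte 6: 0x23
Byte 6: 0x6E
0x23 XOR 0x6E = 0x4D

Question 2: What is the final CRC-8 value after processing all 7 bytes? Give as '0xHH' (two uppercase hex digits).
Answer: 0x57

Derivation:
After byte 1 (0x25): reg=0x08
After byte 2 (0x7D): reg=0x4C
After byte 3 (0xC6): reg=0xBF
After byte 4 (0x01): reg=0x33
After byte 5 (0x3E): reg=0x23
After byte 6 (0x6E): reg=0xE4
After byte 7 (0x94): reg=0x57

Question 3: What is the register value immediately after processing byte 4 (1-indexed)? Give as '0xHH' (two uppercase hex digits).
After byte 1 (0x25): reg=0x08
After byte 2 (0x7D): reg=0x4C
After byte 3 (0xC6): reg=0xBF
After byte 4 (0x01): reg=0x33

Answer: 0x33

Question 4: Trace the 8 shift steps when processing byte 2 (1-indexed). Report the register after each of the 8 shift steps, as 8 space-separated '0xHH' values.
Answer: 0xEA 0xD3 0xA1 0x45 0x8A 0x13 0x26 0x4C

Derivation:
After byte 1 (0x25): reg=0x08
Register before byte 2: 0x08
After XOR with byte 0x7D: 0x75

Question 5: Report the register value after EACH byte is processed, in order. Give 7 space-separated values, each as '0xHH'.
0x08 0x4C 0xBF 0x33 0x23 0xE4 0x57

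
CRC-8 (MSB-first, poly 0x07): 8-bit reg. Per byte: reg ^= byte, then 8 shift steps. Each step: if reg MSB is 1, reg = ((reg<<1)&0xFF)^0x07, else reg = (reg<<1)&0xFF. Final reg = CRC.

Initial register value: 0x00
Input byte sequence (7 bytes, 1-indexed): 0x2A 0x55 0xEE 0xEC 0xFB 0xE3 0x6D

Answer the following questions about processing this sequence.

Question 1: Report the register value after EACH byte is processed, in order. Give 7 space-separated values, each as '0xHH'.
0xD6 0x80 0x0D 0xA9 0xB9 0x81 0x8A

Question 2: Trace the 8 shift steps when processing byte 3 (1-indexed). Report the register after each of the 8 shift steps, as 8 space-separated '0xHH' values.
After byte 1 (0x2A): reg=0xD6
After byte 2 (0x55): reg=0x80
Register before byte 3: 0x80
After XOR with byte 0xEE: 0x6E

Answer: 0xDC 0xBF 0x79 0xF2 0xE3 0xC1 0x85 0x0D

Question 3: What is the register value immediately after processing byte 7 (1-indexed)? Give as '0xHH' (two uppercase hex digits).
After byte 1 (0x2A): reg=0xD6
After byte 2 (0x55): reg=0x80
After byte 3 (0xEE): reg=0x0D
After byte 4 (0xEC): reg=0xA9
After byte 5 (0xFB): reg=0xB9
After byte 6 (0xE3): reg=0x81
After byte 7 (0x6D): reg=0x8A

Answer: 0x8A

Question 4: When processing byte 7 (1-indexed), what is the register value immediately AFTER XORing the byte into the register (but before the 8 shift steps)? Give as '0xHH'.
Register before byte 7: 0x81
Byte 7: 0x6D
0x81 XOR 0x6D = 0xEC

Answer: 0xEC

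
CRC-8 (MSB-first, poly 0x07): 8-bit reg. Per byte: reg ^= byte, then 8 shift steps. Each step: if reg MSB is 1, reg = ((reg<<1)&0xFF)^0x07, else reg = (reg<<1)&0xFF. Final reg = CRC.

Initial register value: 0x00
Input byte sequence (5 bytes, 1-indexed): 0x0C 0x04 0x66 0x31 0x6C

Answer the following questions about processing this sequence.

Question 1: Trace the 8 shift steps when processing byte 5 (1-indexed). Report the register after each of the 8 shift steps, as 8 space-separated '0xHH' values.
Answer: 0x66 0xCC 0x9F 0x39 0x72 0xE4 0xCF 0x99

Derivation:
After byte 1 (0x0C): reg=0x24
After byte 2 (0x04): reg=0xE0
After byte 3 (0x66): reg=0x9B
After byte 4 (0x31): reg=0x5F
Register before byte 5: 0x5F
After XOR with byte 0x6C: 0x33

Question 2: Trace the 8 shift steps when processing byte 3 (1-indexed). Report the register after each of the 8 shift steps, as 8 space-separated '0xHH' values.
After byte 1 (0x0C): reg=0x24
After byte 2 (0x04): reg=0xE0
Register before byte 3: 0xE0
After XOR with byte 0x66: 0x86

Answer: 0x0B 0x16 0x2C 0x58 0xB0 0x67 0xCE 0x9B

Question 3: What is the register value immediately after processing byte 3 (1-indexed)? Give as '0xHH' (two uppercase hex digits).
After byte 1 (0x0C): reg=0x24
After byte 2 (0x04): reg=0xE0
After byte 3 (0x66): reg=0x9B

Answer: 0x9B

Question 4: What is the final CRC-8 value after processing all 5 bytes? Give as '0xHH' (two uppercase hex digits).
Answer: 0x99

Derivation:
After byte 1 (0x0C): reg=0x24
After byte 2 (0x04): reg=0xE0
After byte 3 (0x66): reg=0x9B
After byte 4 (0x31): reg=0x5F
After byte 5 (0x6C): reg=0x99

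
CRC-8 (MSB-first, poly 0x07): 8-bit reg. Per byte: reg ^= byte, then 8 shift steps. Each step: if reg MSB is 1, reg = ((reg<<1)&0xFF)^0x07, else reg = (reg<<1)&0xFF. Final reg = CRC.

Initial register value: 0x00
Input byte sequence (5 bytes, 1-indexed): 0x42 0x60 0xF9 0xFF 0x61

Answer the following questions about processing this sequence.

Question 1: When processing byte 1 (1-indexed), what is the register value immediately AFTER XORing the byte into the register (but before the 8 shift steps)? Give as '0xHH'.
Register before byte 1: 0x00
Byte 1: 0x42
0x00 XOR 0x42 = 0x42

Answer: 0x42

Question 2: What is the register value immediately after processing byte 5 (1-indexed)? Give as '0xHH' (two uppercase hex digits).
Answer: 0xF8

Derivation:
After byte 1 (0x42): reg=0xC9
After byte 2 (0x60): reg=0x56
After byte 3 (0xF9): reg=0x44
After byte 4 (0xFF): reg=0x28
After byte 5 (0x61): reg=0xF8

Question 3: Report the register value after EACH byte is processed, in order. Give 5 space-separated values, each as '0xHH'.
0xC9 0x56 0x44 0x28 0xF8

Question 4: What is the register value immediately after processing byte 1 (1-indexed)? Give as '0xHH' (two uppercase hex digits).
After byte 1 (0x42): reg=0xC9

Answer: 0xC9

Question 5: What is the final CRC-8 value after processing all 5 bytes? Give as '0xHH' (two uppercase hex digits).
Answer: 0xF8

Derivation:
After byte 1 (0x42): reg=0xC9
After byte 2 (0x60): reg=0x56
After byte 3 (0xF9): reg=0x44
After byte 4 (0xFF): reg=0x28
After byte 5 (0x61): reg=0xF8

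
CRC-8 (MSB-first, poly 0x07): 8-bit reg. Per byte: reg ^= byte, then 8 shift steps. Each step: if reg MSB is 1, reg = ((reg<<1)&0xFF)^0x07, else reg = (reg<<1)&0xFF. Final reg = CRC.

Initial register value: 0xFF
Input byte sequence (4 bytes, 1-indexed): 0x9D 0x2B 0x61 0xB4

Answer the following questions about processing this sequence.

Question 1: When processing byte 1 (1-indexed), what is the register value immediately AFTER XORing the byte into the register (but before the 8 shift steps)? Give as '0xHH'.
Answer: 0x62

Derivation:
Register before byte 1: 0xFF
Byte 1: 0x9D
0xFF XOR 0x9D = 0x62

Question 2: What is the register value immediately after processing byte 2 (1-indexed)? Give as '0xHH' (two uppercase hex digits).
Answer: 0x0E

Derivation:
After byte 1 (0x9D): reg=0x29
After byte 2 (0x2B): reg=0x0E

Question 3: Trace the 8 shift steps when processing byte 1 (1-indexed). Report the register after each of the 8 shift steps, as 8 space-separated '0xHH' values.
Answer: 0xC4 0x8F 0x19 0x32 0x64 0xC8 0x97 0x29

Derivation:
Register before byte 1: 0xFF
After XOR with byte 0x9D: 0x62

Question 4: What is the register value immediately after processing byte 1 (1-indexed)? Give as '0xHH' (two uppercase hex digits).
After byte 1 (0x9D): reg=0x29

Answer: 0x29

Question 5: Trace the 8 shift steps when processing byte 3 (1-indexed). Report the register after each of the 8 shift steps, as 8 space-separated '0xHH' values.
Answer: 0xDE 0xBB 0x71 0xE2 0xC3 0x81 0x05 0x0A

Derivation:
After byte 1 (0x9D): reg=0x29
After byte 2 (0x2B): reg=0x0E
Register before byte 3: 0x0E
After XOR with byte 0x61: 0x6F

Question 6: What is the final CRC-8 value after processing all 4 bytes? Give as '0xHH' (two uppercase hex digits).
After byte 1 (0x9D): reg=0x29
After byte 2 (0x2B): reg=0x0E
After byte 3 (0x61): reg=0x0A
After byte 4 (0xB4): reg=0x33

Answer: 0x33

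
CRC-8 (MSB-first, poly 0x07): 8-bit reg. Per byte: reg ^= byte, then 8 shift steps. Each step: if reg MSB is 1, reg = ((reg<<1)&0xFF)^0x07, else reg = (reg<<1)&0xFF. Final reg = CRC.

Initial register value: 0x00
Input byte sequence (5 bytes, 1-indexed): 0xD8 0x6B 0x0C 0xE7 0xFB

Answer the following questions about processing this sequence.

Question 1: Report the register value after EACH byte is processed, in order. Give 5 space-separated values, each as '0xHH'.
0x06 0x04 0x38 0x13 0x96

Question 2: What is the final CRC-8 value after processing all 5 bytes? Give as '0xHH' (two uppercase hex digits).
Answer: 0x96

Derivation:
After byte 1 (0xD8): reg=0x06
After byte 2 (0x6B): reg=0x04
After byte 3 (0x0C): reg=0x38
After byte 4 (0xE7): reg=0x13
After byte 5 (0xFB): reg=0x96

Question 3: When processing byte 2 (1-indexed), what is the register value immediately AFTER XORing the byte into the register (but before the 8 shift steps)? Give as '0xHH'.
Register before byte 2: 0x06
Byte 2: 0x6B
0x06 XOR 0x6B = 0x6D

Answer: 0x6D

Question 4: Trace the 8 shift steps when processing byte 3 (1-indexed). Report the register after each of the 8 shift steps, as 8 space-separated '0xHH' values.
Answer: 0x10 0x20 0x40 0x80 0x07 0x0E 0x1C 0x38

Derivation:
After byte 1 (0xD8): reg=0x06
After byte 2 (0x6B): reg=0x04
Register before byte 3: 0x04
After XOR with byte 0x0C: 0x08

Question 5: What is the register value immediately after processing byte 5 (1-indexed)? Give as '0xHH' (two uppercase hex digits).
Answer: 0x96

Derivation:
After byte 1 (0xD8): reg=0x06
After byte 2 (0x6B): reg=0x04
After byte 3 (0x0C): reg=0x38
After byte 4 (0xE7): reg=0x13
After byte 5 (0xFB): reg=0x96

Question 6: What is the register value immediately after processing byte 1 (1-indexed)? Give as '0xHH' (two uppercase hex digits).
After byte 1 (0xD8): reg=0x06

Answer: 0x06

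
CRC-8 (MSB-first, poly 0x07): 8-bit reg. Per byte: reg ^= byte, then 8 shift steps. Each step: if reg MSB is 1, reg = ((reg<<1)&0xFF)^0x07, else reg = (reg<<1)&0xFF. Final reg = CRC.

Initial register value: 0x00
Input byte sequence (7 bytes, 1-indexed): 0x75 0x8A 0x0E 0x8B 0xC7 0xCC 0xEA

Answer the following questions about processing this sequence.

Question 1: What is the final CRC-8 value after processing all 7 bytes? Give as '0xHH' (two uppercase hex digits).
After byte 1 (0x75): reg=0x4C
After byte 2 (0x8A): reg=0x5C
After byte 3 (0x0E): reg=0xB9
After byte 4 (0x8B): reg=0x9E
After byte 5 (0xC7): reg=0x88
After byte 6 (0xCC): reg=0xDB
After byte 7 (0xEA): reg=0x97

Answer: 0x97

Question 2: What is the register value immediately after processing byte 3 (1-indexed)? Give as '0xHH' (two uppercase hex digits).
Answer: 0xB9

Derivation:
After byte 1 (0x75): reg=0x4C
After byte 2 (0x8A): reg=0x5C
After byte 3 (0x0E): reg=0xB9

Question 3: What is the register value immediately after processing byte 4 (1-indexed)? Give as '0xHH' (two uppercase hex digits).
After byte 1 (0x75): reg=0x4C
After byte 2 (0x8A): reg=0x5C
After byte 3 (0x0E): reg=0xB9
After byte 4 (0x8B): reg=0x9E

Answer: 0x9E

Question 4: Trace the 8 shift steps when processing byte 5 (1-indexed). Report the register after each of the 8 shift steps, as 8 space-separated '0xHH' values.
Answer: 0xB2 0x63 0xC6 0x8B 0x11 0x22 0x44 0x88

Derivation:
After byte 1 (0x75): reg=0x4C
After byte 2 (0x8A): reg=0x5C
After byte 3 (0x0E): reg=0xB9
After byte 4 (0x8B): reg=0x9E
Register before byte 5: 0x9E
After XOR with byte 0xC7: 0x59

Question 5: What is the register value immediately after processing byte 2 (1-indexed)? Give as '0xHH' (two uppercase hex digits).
Answer: 0x5C

Derivation:
After byte 1 (0x75): reg=0x4C
After byte 2 (0x8A): reg=0x5C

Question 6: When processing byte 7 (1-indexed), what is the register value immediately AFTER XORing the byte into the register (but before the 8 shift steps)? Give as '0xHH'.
Register before byte 7: 0xDB
Byte 7: 0xEA
0xDB XOR 0xEA = 0x31

Answer: 0x31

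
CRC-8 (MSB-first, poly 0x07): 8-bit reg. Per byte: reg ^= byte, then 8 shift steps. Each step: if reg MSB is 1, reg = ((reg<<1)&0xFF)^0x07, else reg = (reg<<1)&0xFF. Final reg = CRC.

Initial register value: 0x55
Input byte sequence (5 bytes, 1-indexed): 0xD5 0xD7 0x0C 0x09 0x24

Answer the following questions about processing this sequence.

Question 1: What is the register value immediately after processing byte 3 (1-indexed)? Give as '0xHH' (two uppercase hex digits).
Answer: 0xFE

Derivation:
After byte 1 (0xD5): reg=0x89
After byte 2 (0xD7): reg=0x9D
After byte 3 (0x0C): reg=0xFE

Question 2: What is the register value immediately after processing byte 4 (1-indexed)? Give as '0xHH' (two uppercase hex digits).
Answer: 0xCB

Derivation:
After byte 1 (0xD5): reg=0x89
After byte 2 (0xD7): reg=0x9D
After byte 3 (0x0C): reg=0xFE
After byte 4 (0x09): reg=0xCB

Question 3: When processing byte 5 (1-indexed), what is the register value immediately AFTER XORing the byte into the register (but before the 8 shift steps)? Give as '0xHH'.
Register before byte 5: 0xCB
Byte 5: 0x24
0xCB XOR 0x24 = 0xEF

Answer: 0xEF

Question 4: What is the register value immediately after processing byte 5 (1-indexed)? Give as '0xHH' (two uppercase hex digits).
After byte 1 (0xD5): reg=0x89
After byte 2 (0xD7): reg=0x9D
After byte 3 (0x0C): reg=0xFE
After byte 4 (0x09): reg=0xCB
After byte 5 (0x24): reg=0x83

Answer: 0x83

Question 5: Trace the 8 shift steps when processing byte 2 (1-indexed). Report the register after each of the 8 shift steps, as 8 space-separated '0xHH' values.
Answer: 0xBC 0x7F 0xFE 0xFB 0xF1 0xE5 0xCD 0x9D

Derivation:
After byte 1 (0xD5): reg=0x89
Register before byte 2: 0x89
After XOR with byte 0xD7: 0x5E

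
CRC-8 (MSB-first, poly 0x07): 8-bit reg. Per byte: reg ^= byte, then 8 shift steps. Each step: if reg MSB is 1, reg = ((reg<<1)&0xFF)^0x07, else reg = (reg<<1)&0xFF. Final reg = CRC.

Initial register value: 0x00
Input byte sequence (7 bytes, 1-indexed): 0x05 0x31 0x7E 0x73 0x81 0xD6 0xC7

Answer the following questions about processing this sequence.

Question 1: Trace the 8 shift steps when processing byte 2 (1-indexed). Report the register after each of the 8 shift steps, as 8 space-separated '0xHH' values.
Answer: 0x54 0xA8 0x57 0xAE 0x5B 0xB6 0x6B 0xD6

Derivation:
After byte 1 (0x05): reg=0x1B
Register before byte 2: 0x1B
After XOR with byte 0x31: 0x2A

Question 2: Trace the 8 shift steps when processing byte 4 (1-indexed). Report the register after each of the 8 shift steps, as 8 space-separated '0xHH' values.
After byte 1 (0x05): reg=0x1B
After byte 2 (0x31): reg=0xD6
After byte 3 (0x7E): reg=0x51
Register before byte 4: 0x51
After XOR with byte 0x73: 0x22

Answer: 0x44 0x88 0x17 0x2E 0x5C 0xB8 0x77 0xEE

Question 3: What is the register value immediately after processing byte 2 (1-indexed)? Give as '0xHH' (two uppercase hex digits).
Answer: 0xD6

Derivation:
After byte 1 (0x05): reg=0x1B
After byte 2 (0x31): reg=0xD6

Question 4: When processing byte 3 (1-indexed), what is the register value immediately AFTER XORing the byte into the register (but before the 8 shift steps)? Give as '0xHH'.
Answer: 0xA8

Derivation:
Register before byte 3: 0xD6
Byte 3: 0x7E
0xD6 XOR 0x7E = 0xA8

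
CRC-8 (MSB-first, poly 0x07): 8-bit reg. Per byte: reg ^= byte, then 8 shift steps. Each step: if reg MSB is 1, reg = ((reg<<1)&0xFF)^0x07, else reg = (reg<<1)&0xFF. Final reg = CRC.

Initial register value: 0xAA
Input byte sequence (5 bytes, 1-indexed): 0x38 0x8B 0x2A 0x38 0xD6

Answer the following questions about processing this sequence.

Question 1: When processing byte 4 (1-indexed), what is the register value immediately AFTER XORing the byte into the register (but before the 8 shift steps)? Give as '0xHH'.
Register before byte 4: 0x88
Byte 4: 0x38
0x88 XOR 0x38 = 0xB0

Answer: 0xB0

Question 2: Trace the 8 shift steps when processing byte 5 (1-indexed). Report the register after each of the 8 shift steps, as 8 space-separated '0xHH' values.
After byte 1 (0x38): reg=0xF7
After byte 2 (0x8B): reg=0x73
After byte 3 (0x2A): reg=0x88
After byte 4 (0x38): reg=0x19
Register before byte 5: 0x19
After XOR with byte 0xD6: 0xCF

Answer: 0x99 0x35 0x6A 0xD4 0xAF 0x59 0xB2 0x63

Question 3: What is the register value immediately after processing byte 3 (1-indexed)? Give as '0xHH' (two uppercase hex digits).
Answer: 0x88

Derivation:
After byte 1 (0x38): reg=0xF7
After byte 2 (0x8B): reg=0x73
After byte 3 (0x2A): reg=0x88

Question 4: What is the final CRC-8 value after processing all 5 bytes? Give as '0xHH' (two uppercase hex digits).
After byte 1 (0x38): reg=0xF7
After byte 2 (0x8B): reg=0x73
After byte 3 (0x2A): reg=0x88
After byte 4 (0x38): reg=0x19
After byte 5 (0xD6): reg=0x63

Answer: 0x63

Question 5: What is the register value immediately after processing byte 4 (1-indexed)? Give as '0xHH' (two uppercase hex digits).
After byte 1 (0x38): reg=0xF7
After byte 2 (0x8B): reg=0x73
After byte 3 (0x2A): reg=0x88
After byte 4 (0x38): reg=0x19

Answer: 0x19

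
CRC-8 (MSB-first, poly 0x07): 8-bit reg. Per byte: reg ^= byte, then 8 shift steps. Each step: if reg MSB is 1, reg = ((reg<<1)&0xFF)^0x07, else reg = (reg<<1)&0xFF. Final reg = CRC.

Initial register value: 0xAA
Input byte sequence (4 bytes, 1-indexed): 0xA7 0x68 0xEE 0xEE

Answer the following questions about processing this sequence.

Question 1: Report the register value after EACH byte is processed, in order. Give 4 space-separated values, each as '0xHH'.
0x23 0xF6 0x48 0x7B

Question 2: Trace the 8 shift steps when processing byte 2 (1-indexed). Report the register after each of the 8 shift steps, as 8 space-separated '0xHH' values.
After byte 1 (0xA7): reg=0x23
Register before byte 2: 0x23
After XOR with byte 0x68: 0x4B

Answer: 0x96 0x2B 0x56 0xAC 0x5F 0xBE 0x7B 0xF6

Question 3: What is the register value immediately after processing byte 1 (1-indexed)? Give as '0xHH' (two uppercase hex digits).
After byte 1 (0xA7): reg=0x23

Answer: 0x23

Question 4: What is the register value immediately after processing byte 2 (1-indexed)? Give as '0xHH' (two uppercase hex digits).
Answer: 0xF6

Derivation:
After byte 1 (0xA7): reg=0x23
After byte 2 (0x68): reg=0xF6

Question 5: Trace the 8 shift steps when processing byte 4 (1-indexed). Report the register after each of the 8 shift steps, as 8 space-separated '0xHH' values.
After byte 1 (0xA7): reg=0x23
After byte 2 (0x68): reg=0xF6
After byte 3 (0xEE): reg=0x48
Register before byte 4: 0x48
After XOR with byte 0xEE: 0xA6

Answer: 0x4B 0x96 0x2B 0x56 0xAC 0x5F 0xBE 0x7B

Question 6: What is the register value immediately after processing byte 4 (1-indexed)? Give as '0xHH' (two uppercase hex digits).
After byte 1 (0xA7): reg=0x23
After byte 2 (0x68): reg=0xF6
After byte 3 (0xEE): reg=0x48
After byte 4 (0xEE): reg=0x7B

Answer: 0x7B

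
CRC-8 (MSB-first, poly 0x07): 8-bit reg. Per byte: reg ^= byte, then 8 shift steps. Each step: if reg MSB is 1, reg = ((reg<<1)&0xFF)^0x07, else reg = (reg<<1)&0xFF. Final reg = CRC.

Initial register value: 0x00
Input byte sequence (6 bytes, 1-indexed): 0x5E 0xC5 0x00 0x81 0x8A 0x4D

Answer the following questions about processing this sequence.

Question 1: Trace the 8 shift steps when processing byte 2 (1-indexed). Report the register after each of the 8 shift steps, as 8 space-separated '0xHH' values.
After byte 1 (0x5E): reg=0x9D
Register before byte 2: 0x9D
After XOR with byte 0xC5: 0x58

Answer: 0xB0 0x67 0xCE 0x9B 0x31 0x62 0xC4 0x8F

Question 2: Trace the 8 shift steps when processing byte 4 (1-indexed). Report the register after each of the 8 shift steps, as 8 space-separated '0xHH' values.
Answer: 0x4A 0x94 0x2F 0x5E 0xBC 0x7F 0xFE 0xFB

Derivation:
After byte 1 (0x5E): reg=0x9D
After byte 2 (0xC5): reg=0x8F
After byte 3 (0x00): reg=0xA4
Register before byte 4: 0xA4
After XOR with byte 0x81: 0x25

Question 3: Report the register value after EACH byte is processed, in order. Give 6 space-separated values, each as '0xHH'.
0x9D 0x8F 0xA4 0xFB 0x50 0x53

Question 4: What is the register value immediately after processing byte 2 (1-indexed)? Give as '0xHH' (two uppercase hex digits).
After byte 1 (0x5E): reg=0x9D
After byte 2 (0xC5): reg=0x8F

Answer: 0x8F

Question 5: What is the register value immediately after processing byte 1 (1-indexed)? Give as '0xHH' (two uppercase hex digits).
After byte 1 (0x5E): reg=0x9D

Answer: 0x9D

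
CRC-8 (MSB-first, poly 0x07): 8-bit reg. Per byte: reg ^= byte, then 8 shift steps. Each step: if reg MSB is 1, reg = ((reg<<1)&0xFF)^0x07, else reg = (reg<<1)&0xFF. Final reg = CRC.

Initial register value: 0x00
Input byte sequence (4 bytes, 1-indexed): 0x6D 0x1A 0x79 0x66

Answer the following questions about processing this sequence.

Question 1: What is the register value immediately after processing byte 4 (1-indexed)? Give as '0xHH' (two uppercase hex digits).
Answer: 0xA4

Derivation:
After byte 1 (0x6D): reg=0x04
After byte 2 (0x1A): reg=0x5A
After byte 3 (0x79): reg=0xE9
After byte 4 (0x66): reg=0xA4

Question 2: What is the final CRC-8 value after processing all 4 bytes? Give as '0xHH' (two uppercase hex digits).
After byte 1 (0x6D): reg=0x04
After byte 2 (0x1A): reg=0x5A
After byte 3 (0x79): reg=0xE9
After byte 4 (0x66): reg=0xA4

Answer: 0xA4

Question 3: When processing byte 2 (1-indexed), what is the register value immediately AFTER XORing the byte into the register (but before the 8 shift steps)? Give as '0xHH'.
Register before byte 2: 0x04
Byte 2: 0x1A
0x04 XOR 0x1A = 0x1E

Answer: 0x1E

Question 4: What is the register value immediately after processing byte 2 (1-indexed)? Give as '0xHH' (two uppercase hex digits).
After byte 1 (0x6D): reg=0x04
After byte 2 (0x1A): reg=0x5A

Answer: 0x5A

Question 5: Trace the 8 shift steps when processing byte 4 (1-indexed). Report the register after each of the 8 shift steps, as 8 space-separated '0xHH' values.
After byte 1 (0x6D): reg=0x04
After byte 2 (0x1A): reg=0x5A
After byte 3 (0x79): reg=0xE9
Register before byte 4: 0xE9
After XOR with byte 0x66: 0x8F

Answer: 0x19 0x32 0x64 0xC8 0x97 0x29 0x52 0xA4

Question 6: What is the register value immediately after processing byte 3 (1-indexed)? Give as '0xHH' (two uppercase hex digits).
Answer: 0xE9

Derivation:
After byte 1 (0x6D): reg=0x04
After byte 2 (0x1A): reg=0x5A
After byte 3 (0x79): reg=0xE9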